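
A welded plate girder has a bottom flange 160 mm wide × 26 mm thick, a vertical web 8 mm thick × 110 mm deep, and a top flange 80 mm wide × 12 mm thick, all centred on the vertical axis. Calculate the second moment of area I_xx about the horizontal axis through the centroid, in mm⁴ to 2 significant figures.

I_xx ≈ 1.6 × 10⁷ mm⁴

Decompose the section into non-overlapping parts with the origin at the bottom-left of its bounding rectangle.
Bottom plate: 160 × 26, A = 4 160 mm², y = 13 mm, Ī = 234 347 mm⁴.
Web plate: 8 × 110, A = 880 mm², y = 81 mm, Ī = 887 333 mm⁴.
Top plate: 80 × 12, A = 960 mm², y = 142 mm, Ī = 11 520 mm⁴.
Centroid: ȳ = ΣA·y / ΣA = 43.61 mm.
Transfer each piece to the horizontal axis through the centroid using Ī + A·d² with d = y − 43.61:
  bottom plate: d = -30.61 mm → contributes +4 133 000 mm⁴
  web plate: d = 37.39 mm → contributes +2 117 365 mm⁴
  top plate: d = 98.39 mm → contributes +9 304 259 mm⁴
Total I = 15 554 623 mm⁴.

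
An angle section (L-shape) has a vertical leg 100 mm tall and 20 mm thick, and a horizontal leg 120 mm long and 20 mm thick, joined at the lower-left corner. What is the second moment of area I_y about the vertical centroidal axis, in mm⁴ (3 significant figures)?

Decompose the section into non-overlapping parts with the origin at the bottom-left of its bounding rectangle.
Vertical leg: 20 × 100, A = 2 000 mm², x = 10 mm, Ī = 66 667 mm⁴.
Horizontal leg (remainder): 100 × 20, A = 2 000 mm², x = 70 mm, Ī = 1 666 667 mm⁴.
Centroid: x̄ = ΣA·x / ΣA = 40 mm.
Transfer each piece to the vertical centroidal axis using Ī + A·d² with d = x − 40:
  vertical leg: d = -30 mm → contributes +1 866 667 mm⁴
  horizontal leg (remainder): d = 30 mm → contributes +3 466 667 mm⁴
Total I = 5 333 333 mm⁴.

I_y ≈ 5.33 × 10⁶ mm⁴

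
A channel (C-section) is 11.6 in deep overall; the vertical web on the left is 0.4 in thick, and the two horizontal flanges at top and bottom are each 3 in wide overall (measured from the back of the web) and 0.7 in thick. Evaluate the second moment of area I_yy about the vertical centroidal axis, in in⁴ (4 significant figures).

I_yy ≈ 6.702 in⁴

Treat the section as a set of non-overlapping primitives; coordinates are from the bounding-box lower-left.
Web: 0.4 × 11.6, A = 4.64 in², x = 0.2 in, Ī = 0.0618667 in⁴.
Top flange (beyond web): 2.6 × 0.7, A = 1.82 in², x = 1.7 in, Ī = 1.02527 in⁴.
Bottom flange (beyond web): 2.6 × 0.7, A = 1.82 in², x = 1.7 in, Ī = 1.02527 in⁴.
Centroid: x̄ = ΣA·x / ΣA = 0.85942 in.
Transfer each piece to the vertical centroidal axis using Ī + A·d² with d = x − 0.85942:
  web: d = -0.65942 in → contributes +2.0795 in⁴
  top flange (beyond web): d = 0.84058 in → contributes +2.31123 in⁴
  bottom flange (beyond web): d = 0.84058 in → contributes +2.31123 in⁴
Total I = 6.70197 in⁴.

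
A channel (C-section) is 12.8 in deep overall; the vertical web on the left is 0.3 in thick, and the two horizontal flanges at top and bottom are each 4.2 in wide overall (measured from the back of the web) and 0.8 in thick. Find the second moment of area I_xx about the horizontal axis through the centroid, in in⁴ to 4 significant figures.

Break the section into simple shapes (no overlaps), measuring from the bottom-left corner of the bounding box.
Web: 0.3 × 12.8, A = 3.84 in², y = 6.4 in, Ī = 52.4288 in⁴.
Top flange (beyond web): 3.9 × 0.8, A = 3.12 in², y = 12.4 in, Ī = 0.1664 in⁴.
Bottom flange (beyond web): 3.9 × 0.8, A = 3.12 in², y = 0.4 in, Ī = 0.1664 in⁴.
By symmetry the centroid is at mid-height, ȳ = 6.4 in.
Transfer each piece to the horizontal axis through the centroid using Ī + A·d² with d = y − 6.4:
  web: d = 0 in → contributes +52.4288 in⁴
  top flange (beyond web): d = 6 in → contributes +112.486 in⁴
  bottom flange (beyond web): d = -6 in → contributes +112.486 in⁴
Total I = 277.402 in⁴.

I_xx ≈ 277.4 in⁴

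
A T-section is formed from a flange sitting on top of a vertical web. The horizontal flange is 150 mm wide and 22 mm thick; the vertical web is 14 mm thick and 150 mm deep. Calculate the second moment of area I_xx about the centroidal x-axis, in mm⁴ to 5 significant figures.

Decompose the section into non-overlapping parts with the origin at the bottom-left of its bounding rectangle.
Flange: 150 × 22, A = 3 300 mm², y = 161 mm, Ī = 133 100 mm⁴.
Web: 14 × 150, A = 2 100 mm², y = 75 mm, Ī = 3 937 500 mm⁴.
Centroid: ȳ = ΣA·y / ΣA = 127.5556 mm.
Transfer each piece to the centroidal x-axis using Ī + A·d² with d = y − 127.5556:
  flange: d = 33.44444 mm → contributes +3 824 252 mm⁴
  web: d = -52.55556 mm → contributes +9 737 881 mm⁴
Total I = 13 562 133 mm⁴.

I_xx ≈ 1.3562 × 10⁷ mm⁴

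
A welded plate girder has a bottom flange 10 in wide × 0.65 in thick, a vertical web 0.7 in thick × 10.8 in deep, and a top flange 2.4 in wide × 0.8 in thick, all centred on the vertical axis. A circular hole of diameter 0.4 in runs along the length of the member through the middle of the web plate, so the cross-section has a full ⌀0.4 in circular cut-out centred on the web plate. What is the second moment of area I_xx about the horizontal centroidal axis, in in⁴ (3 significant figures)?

Treat the section as a set of non-overlapping primitives; coordinates are from the bounding-box lower-left.
Bottom plate: 10 × 0.65, A = 6.5 in², y = 0.325 in, Ī = 0.22885 in⁴.
Web plate: 0.7 × 10.8, A = 7.56 in², y = 6.05 in, Ī = 73.483 in⁴.
Top plate: 2.4 × 0.8, A = 1.92 in², y = 11.85 in, Ī = 0.1024 in⁴.
Hole (subtracted): ⌀0.4, A = 0.12566 in², y = 6.05 in, Ī = 0.0012566 in⁴.
Centroid: ȳ = ΣA·y / ΣA = 4.4052 in.
Transfer each piece to the horizontal centroidal axis using Ī + A·d² with d = y − 4.4052:
  bottom plate: d = -4.0802 in → contributes +108.44 in⁴
  web plate: d = 1.6448 in → contributes +93.935 in⁴
  top plate: d = 7.4448 in → contributes +106.52 in⁴
  hole: d = 1.6448 in → contributes −0.3412 in⁴
Total I = 308.55 in⁴.

I_xx ≈ 309 in⁴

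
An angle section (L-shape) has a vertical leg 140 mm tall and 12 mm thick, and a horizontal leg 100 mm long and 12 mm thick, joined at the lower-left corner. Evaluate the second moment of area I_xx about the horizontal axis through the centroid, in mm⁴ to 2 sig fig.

I_xx ≈ 5.4 × 10⁶ mm⁴

Treat the section as a set of non-overlapping primitives; coordinates are from the bounding-box lower-left.
Vertical leg: 12 × 140, A = 1 680 mm², y = 70 mm, Ī = 2 744 000 mm⁴.
Horizontal leg (remainder): 88 × 12, A = 1 056 mm², y = 6 mm, Ī = 12 672 mm⁴.
Centroid: ȳ = ΣA·y / ΣA = 45.3 mm.
Transfer each piece to the horizontal axis through the centroid using Ī + A·d² with d = y − 45.3:
  vertical leg: d = 24.7 mm → contributes +3 769 097 mm⁴
  horizontal leg (remainder): d = -39.3 mm → contributes +1 643 508 mm⁴
Total I = 5 412 605 mm⁴.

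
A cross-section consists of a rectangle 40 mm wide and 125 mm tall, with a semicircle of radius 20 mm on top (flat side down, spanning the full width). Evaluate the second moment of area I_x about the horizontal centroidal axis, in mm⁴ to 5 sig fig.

Decompose the section into non-overlapping parts with the origin at the bottom-left of its bounding rectangle.
Rectangular body: 40 × 125, A = 5 000 mm², y = 62.5 mm, Ī = 6 510 417 mm⁴.
Semicircular cap: semicircle r = 20, A = 628.3185 mm², y = 133.4883 mm, Ī = 17561.11 mm⁴.
Centroid: ȳ = ΣA·y / ΣA = 70.42479 mm.
Transfer each piece to the horizontal centroidal axis using Ī + A·d² with d = y − 70.42479:
  rectangular body: d = -7.92479 mm → contributes +6 824 428 mm⁴
  semicircular cap: d = 63.06347 mm → contributes +2 516 385 mm⁴
Total I = 9 340 813 mm⁴.

I_x ≈ 9.3408 × 10⁶ mm⁴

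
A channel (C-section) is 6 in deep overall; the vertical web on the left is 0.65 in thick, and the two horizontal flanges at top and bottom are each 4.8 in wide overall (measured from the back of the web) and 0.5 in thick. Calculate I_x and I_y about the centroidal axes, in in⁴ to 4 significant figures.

I_x ≈ 43.17 in⁴, I_y ≈ 17.67 in⁴

Split into non-overlapping primitives; take the origin at the lower-left of the bounding box.
Web: 0.65 × 6, A = 3.9 in², y = 3 in, Ī = 11.7 in⁴.
Top flange (beyond web): 4.15 × 0.5, A = 2.075 in², y = 5.75 in, Ī = 0.0432292 in⁴.
Bottom flange (beyond web): 4.15 × 0.5, A = 2.075 in², y = 0.25 in, Ī = 0.0432292 in⁴.
By symmetry the centroid is at mid-height, ȳ = 3 in.
Transfer each piece to the centroidal x-axis using Ī + A·d² with d = y − 3:
  web: d = 0 in → contributes +11.7 in⁴
  top flange (beyond web): d = 2.75 in → contributes +15.7354 in⁴
  bottom flange (beyond web): d = -2.75 in → contributes +15.7354 in⁴
Total I = 43.1708 in⁴.
For the y-axis: x̄ = 1.56227 in.
Repeating about the centroidal y-axis gives I_y = 17.6742 in⁴.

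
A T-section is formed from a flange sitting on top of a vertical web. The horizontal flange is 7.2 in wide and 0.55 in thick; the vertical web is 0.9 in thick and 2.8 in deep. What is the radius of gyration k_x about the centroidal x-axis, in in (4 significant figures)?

Split into non-overlapping primitives; take the origin at the lower-left of the bounding box.
Flange: 7.2 × 0.55, A = 3.96 in², y = 3.075 in, Ī = 0.099825 in⁴.
Web: 0.9 × 2.8, A = 2.52 in², y = 1.4 in, Ī = 1.6464 in⁴.
Centroid: ȳ = ΣA·y / ΣA = 2.42361 in.
Transfer each piece to the centroidal x-axis using Ī + A·d² with d = y − 2.42361:
  flange: d = 0.651389 in → contributes +1.78008 in⁴
  web: d = -1.02361 in → contributes +4.2868 in⁴
Total I = 6.06689 in⁴.
Radius of gyration: k = √(I/A) = √(6.06689 / 6.48) = 0.967599 in.

k_x ≈ 0.9676 in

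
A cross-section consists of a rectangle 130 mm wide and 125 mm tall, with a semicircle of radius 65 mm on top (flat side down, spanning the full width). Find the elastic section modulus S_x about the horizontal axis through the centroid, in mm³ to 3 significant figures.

S_x ≈ 6.05 × 10⁵ mm³

Treat the section as a set of non-overlapping primitives; coordinates are from the bounding-box lower-left.
Rectangular body: 130 × 125, A = 16 250 mm², y = 62.5 mm, Ī = 21 158 854 mm⁴.
Semicircular cap: semicircle r = 65, A = 6636.6 mm², y = 152.59 mm, Ī = 1 959 230 mm⁴.
Centroid: ȳ = ΣA·y / ΣA = 88.623 mm.
Transfer each piece to the horizontal axis through the centroid using Ī + A·d² with d = y − 88.623:
  rectangular body: d = -26.123 mm → contributes +32 248 210 mm⁴
  semicircular cap: d = 63.964 mm → contributes +29 111 934 mm⁴
Total I = 61 360 144 mm⁴.
Extreme fibre distance c = 101.38 mm; S = I/c = 605 268 mm³.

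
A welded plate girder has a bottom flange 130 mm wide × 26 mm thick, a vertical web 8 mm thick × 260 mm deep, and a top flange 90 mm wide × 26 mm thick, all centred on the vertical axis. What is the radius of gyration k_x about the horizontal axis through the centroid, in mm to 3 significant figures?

Split into non-overlapping primitives; take the origin at the lower-left of the bounding box.
Bottom plate: 130 × 26, A = 3 380 mm², y = 13 mm, Ī = 190 407 mm⁴.
Web plate: 8 × 260, A = 2 080 mm², y = 156 mm, Ī = 11 717 333 mm⁴.
Top plate: 90 × 26, A = 2 340 mm², y = 299 mm, Ī = 131 820 mm⁴.
Centroid: ȳ = ΣA·y / ΣA = 136.93 mm.
Transfer each piece to the horizontal axis through the centroid using Ī + A·d² with d = y − 136.93:
  bottom plate: d = -123.93 mm → contributes +52 105 419 mm⁴
  web plate: d = 19.067 mm → contributes +12 473 492 mm⁴
  top plate: d = 162.07 mm → contributes +61 593 334 mm⁴
Total I = 126 172 245 mm⁴.
Radius of gyration: k = √(I/A) = √(126 172 245 / 7 800) = 127.18 mm.

k_x ≈ 127 mm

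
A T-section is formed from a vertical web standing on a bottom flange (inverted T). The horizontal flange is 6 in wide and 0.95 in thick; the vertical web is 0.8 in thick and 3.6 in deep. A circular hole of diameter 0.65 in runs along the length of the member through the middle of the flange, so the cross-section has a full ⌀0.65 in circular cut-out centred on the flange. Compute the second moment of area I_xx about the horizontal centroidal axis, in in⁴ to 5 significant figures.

Break the section into simple shapes (no overlaps), measuring from the bottom-left corner of the bounding box.
Flange: 6 × 0.95, A = 5.7 in², y = 0.475 in, Ī = 0.4286875 in⁴.
Web: 0.8 × 3.6, A = 2.88 in², y = 2.75 in, Ī = 3.1104 in⁴.
Hole (subtracted): ⌀0.65, A = 0.3318307 in², y = 0.475 in, Ī = 0.008762405 in⁴.
Centroid: ȳ = ΣA·y / ΣA = 1.269358 in.
Transfer each piece to the horizontal centroidal axis using Ī + A·d² with d = y − 1.269358:
  flange: d = -0.7943581 in → contributes +4.025415 in⁴
  web: d = 1.480642 in → contributes +9.424225 in⁴
  hole: d = -0.7943581 in → contributes −0.2181492 in⁴
Total I = 13.23149 in⁴.

I_xx ≈ 13.231 in⁴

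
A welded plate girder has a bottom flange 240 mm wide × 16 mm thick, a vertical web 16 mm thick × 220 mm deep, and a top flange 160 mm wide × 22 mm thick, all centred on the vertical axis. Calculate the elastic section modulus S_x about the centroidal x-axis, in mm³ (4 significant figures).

Treat the section as a set of non-overlapping primitives; coordinates are from the bounding-box lower-left.
Bottom plate: 240 × 16, A = 3 840 mm², y = 8 mm, Ī = 81 920 mm⁴.
Web plate: 16 × 220, A = 3 520 mm², y = 126 mm, Ī = 14 197 333 mm⁴.
Top plate: 160 × 22, A = 3 520 mm², y = 247 mm, Ī = 141 973 mm⁴.
Centroid: ȳ = ΣA·y / ΣA = 123.5 mm.
Transfer each piece to the centroidal x-axis using Ī + A·d² with d = y − 123.5:
  bottom plate: d = -115.5 mm → contributes +51 308 480 mm⁴
  web plate: d = 2.5 mm → contributes +14 219 333 mm⁴
  top plate: d = 123.5 mm → contributes +53 829 893 mm⁴
Total I = 119 357 707 mm⁴.
Extreme fibre distance c = 134.5 mm; S = I/c = 887 418 mm³.

S_x ≈ 8.874 × 10⁵ mm³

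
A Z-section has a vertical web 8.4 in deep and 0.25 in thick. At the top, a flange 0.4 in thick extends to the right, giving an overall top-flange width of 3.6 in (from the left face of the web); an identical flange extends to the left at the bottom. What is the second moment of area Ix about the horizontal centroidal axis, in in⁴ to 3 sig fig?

Break the section into simple shapes (no overlaps), measuring from the bottom-left corner of the bounding box.
Web: 0.25 × 8.4, A = 2.1 in², y = 4.2 in, Ī = 12.348 in⁴.
Top flange (beyond web): 3.35 × 0.4, A = 1.34 in², y = 8.2 in, Ī = 0.017867 in⁴.
Bottom flange (beyond web): 3.35 × 0.4, A = 1.34 in², y = 0.2 in, Ī = 0.017867 in⁴.
Centroid: ȳ = ΣA·y / ΣA = 4.2 in.
Transfer each piece to the horizontal centroidal axis using Ī + A·d² with d = y − 4.2:
  web: d = 0 in → contributes +12.348 in⁴
  top flange (beyond web): d = 4 in → contributes +21.458 in⁴
  bottom flange (beyond web): d = -4 in → contributes +21.458 in⁴
Total I = 55.264 in⁴.

Ix ≈ 55.3 in⁴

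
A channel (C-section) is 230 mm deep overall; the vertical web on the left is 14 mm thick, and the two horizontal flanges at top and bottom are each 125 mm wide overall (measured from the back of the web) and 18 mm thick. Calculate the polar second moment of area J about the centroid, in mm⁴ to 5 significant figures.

J ≈ 7.0323 × 10⁷ mm⁴

Decompose the section into non-overlapping parts with the origin at the bottom-left of its bounding rectangle.
Web: 14 × 230, A = 3 220 mm², y = 115 mm, Ī = 14 194 833 mm⁴.
Top flange (beyond web): 111 × 18, A = 1 998 mm², y = 221 mm, Ī = 53 946 mm⁴.
Bottom flange (beyond web): 111 × 18, A = 1 998 mm², y = 9 mm, Ī = 53 946 mm⁴.
By symmetry the centroid is at mid-height, ȳ = 115 mm.
Transfer each piece to the centroidal x-axis using Ī + A·d² with d = y − 115:
  web: d = 0 mm → contributes +14 194 833 mm⁴
  top flange (beyond web): d = 106 mm → contributes +22 503 474 mm⁴
  bottom flange (beyond web): d = -106 mm → contributes +22 503 474 mm⁴
Total I = 59 201 781 mm⁴.
For the y-axis: x̄ = 41.61059 mm.
Repeating about the centroidal y-axis gives I_y = 11 120 867 mm⁴.
Polar second moment: J = I_x + I_y = 70 322 648 mm⁴.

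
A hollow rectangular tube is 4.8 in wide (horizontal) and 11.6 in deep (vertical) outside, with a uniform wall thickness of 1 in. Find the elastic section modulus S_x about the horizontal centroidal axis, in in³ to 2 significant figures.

S_x ≈ 72 in³

Decompose the section into non-overlapping parts with the origin at the bottom-left of its bounding rectangle.
Outer rectangle: 4.8 × 11.6, A = 55.68 in², y = 5.8 in, Ī = 624.4 in⁴.
Inner void (subtracted): 2.8 × 9.6, A = 26.88 in², y = 5.8 in, Ī = 206.4 in⁴.
By symmetry the centroid is at mid-height, ȳ = 5.8 in.
All pieces are centred on the horizontal centroidal axis, so I = ΣĪ (holes subtracted) = 417.9 in⁴.
Extreme fibre distance c = 5.8 in; S = I/c = 72.06 in³.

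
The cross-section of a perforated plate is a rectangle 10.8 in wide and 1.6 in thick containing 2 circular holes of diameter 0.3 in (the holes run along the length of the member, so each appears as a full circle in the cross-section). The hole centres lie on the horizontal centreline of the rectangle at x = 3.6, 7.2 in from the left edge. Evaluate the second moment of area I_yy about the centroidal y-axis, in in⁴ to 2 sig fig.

Decompose the section into non-overlapping parts with the origin at the bottom-left of its bounding rectangle.
Plate: 10.8 × 1.6, A = 17.28 in², x = 5.4 in, Ī = 168 in⁴.
Hole 1 (subtracted): ⌀0.3, A = 0.07069 in², x = 3.6 in, Ī = 0.0003976 in⁴.
Hole 2 (subtracted): ⌀0.3, A = 0.07069 in², x = 7.2 in, Ī = 0.0003976 in⁴.
By symmetry the centroid is at mid-width, x̄ = 5.4 in.
Transfer each piece to the centroidal y-axis using Ī + A·d² with d = x − 5.4:
  plate: d = 0 in → contributes +168 in⁴
  hole 1: d = -1.8 in → contributes −0.2294 in⁴
  hole 2: d = 1.8 in → contributes −0.2294 in⁴
Total I = 167.5 in⁴.

I_yy ≈ 170 in⁴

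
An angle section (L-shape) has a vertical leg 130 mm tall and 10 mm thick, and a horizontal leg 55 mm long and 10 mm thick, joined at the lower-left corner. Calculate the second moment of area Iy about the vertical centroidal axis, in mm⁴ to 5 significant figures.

Iy ≈ 3.3957 × 10⁵ mm⁴

Split into non-overlapping primitives; take the origin at the lower-left of the bounding box.
Vertical leg: 10 × 130, A = 1 300 mm², x = 5 mm, Ī = 10833.33 mm⁴.
Horizontal leg (remainder): 45 × 10, A = 450 mm², x = 32.5 mm, Ī = 75937.5 mm⁴.
Centroid: x̄ = ΣA·x / ΣA = 12.07143 mm.
Transfer each piece to the vertical centroidal axis using Ī + A·d² with d = x − 12.07143:
  vertical leg: d = -7.071429 mm → contributes +75839.97 mm⁴
  horizontal leg (remainder): d = 20.42857 mm → contributes +263734.4 mm⁴
Total I = 339574.4 mm⁴.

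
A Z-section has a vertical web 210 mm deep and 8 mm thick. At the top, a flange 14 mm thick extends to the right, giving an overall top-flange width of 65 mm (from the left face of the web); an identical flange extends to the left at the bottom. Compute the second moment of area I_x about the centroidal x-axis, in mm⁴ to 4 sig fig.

Split into non-overlapping primitives; take the origin at the lower-left of the bounding box.
Web: 8 × 210, A = 1 680 mm², y = 105 mm, Ī = 6 174 000 mm⁴.
Top flange (beyond web): 57 × 14, A = 798 mm², y = 203 mm, Ī = 13 034 mm⁴.
Bottom flange (beyond web): 57 × 14, A = 798 mm², y = 7 mm, Ī = 13 034 mm⁴.
Centroid: ȳ = ΣA·y / ΣA = 105 mm.
Transfer each piece to the centroidal x-axis using Ī + A·d² with d = y − 105:
  web: d = 0 mm → contributes +6 174 000 mm⁴
  top flange (beyond web): d = 98 mm → contributes +7 677 026 mm⁴
  bottom flange (beyond web): d = -98 mm → contributes +7 677 026 mm⁴
Total I = 21 528 052 mm⁴.

I_x ≈ 2.153 × 10⁷ mm⁴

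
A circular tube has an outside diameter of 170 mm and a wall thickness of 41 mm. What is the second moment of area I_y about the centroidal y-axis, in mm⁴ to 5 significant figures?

I_y ≈ 3.8055 × 10⁷ mm⁴

Decompose the section into non-overlapping parts with the origin at the bottom-left of its bounding rectangle.
Outer circle: ⌀170, A = 22698.01 mm², x = 85 mm, Ī = 40 998 275 mm⁴.
Bore (subtracted): ⌀88, A = 6082.123 mm², x = 85 mm, Ī = 2 943 748 mm⁴.
By symmetry the centroid is at mid-width, x̄ = 85 mm.
All pieces are centred on the centroidal y-axis, so I = ΣĪ (holes subtracted) = 38 054 527 mm⁴.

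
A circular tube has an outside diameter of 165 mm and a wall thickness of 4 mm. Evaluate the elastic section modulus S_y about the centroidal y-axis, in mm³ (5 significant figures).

S_y ≈ 7.9508 × 10⁴ mm³

Split into non-overlapping primitives; take the origin at the lower-left of the bounding box.
Outer circle: ⌀165, A = 21382.46 mm², x = 82.5 mm, Ī = 36 383 601 mm⁴.
Bore (subtracted): ⌀157, A = 19359.28 mm², x = 82.5 mm, Ī = 29 824 180 mm⁴.
By symmetry the centroid is at mid-width, x̄ = 82.5 mm.
All pieces are centred on the centroidal y-axis, so I = ΣĪ (holes subtracted) = 6 559 421 mm⁴.
Extreme fibre distance c = 82.5 mm; S = I/c = 79508.13 mm³.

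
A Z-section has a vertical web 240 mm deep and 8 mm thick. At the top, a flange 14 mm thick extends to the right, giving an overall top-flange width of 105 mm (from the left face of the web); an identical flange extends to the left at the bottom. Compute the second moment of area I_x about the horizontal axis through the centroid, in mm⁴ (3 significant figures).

I_x ≈ 4.39 × 10⁷ mm⁴

Split into non-overlapping primitives; take the origin at the lower-left of the bounding box.
Web: 8 × 240, A = 1 920 mm², y = 120 mm, Ī = 9 216 000 mm⁴.
Top flange (beyond web): 97 × 14, A = 1 358 mm², y = 233 mm, Ī = 22 181 mm⁴.
Bottom flange (beyond web): 97 × 14, A = 1 358 mm², y = 7 mm, Ī = 22 181 mm⁴.
Centroid: ȳ = ΣA·y / ΣA = 120 mm.
Transfer each piece to the horizontal axis through the centroid using Ī + A·d² with d = y − 120:
  web: d = 0 mm → contributes +9 216 000 mm⁴
  top flange (beyond web): d = 113 mm → contributes +17 362 483 mm⁴
  bottom flange (beyond web): d = -113 mm → contributes +17 362 483 mm⁴
Total I = 43 940 965 mm⁴.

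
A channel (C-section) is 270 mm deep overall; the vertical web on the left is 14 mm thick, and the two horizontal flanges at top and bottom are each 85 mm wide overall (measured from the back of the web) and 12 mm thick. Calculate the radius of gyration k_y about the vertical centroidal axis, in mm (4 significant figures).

Decompose the section into non-overlapping parts with the origin at the bottom-left of its bounding rectangle.
Web: 14 × 270, A = 3 780 mm², x = 7 mm, Ī = 61 740 mm⁴.
Top flange (beyond web): 71 × 12, A = 852 mm², x = 49.5 mm, Ī = 357 911 mm⁴.
Bottom flange (beyond web): 71 × 12, A = 852 mm², x = 49.5 mm, Ī = 357 911 mm⁴.
Centroid: x̄ = ΣA·x / ΣA = 20.2057 mm.
Transfer each piece to the vertical centroidal axis using Ī + A·d² with d = x − 20.2057:
  web: d = -13.2057 mm → contributes +720 935 mm⁴
  top flange (beyond web): d = 29.2943 mm → contributes +1 089 060 mm⁴
  bottom flange (beyond web): d = 29.2943 mm → contributes +1 089 060 mm⁴
Total I = 2 899 056 mm⁴.
Radius of gyration: k = √(I/A) = √(2 899 056 / 5 484) = 22.9921 mm.

k_y ≈ 22.99 mm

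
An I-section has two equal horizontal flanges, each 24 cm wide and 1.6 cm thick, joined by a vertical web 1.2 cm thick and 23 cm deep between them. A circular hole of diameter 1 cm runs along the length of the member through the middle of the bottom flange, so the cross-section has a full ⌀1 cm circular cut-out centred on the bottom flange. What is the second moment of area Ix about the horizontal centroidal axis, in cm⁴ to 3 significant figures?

Ix ≈ 1.27 × 10⁴ cm⁴

Split into non-overlapping primitives; take the origin at the lower-left of the bounding box.
Bottom flange: 24 × 1.6, A = 38.4 cm², y = 0.8 cm, Ī = 8.192 cm⁴.
Web: 1.2 × 23, A = 27.6 cm², y = 13.1 cm, Ī = 1216.7 cm⁴.
Top flange: 24 × 1.6, A = 38.4 cm², y = 25.4 cm, Ī = 8.192 cm⁴.
Hole (subtracted): ⌀1, A = 0.7854 cm², y = 0.8 cm, Ī = 0.049087 cm⁴.
Centroid: ȳ = ΣA·y / ΣA = 13.193 cm.
Transfer each piece to the horizontal centroidal axis using Ī + A·d² with d = y − 13.193:
  bottom flange: d = -12.393 cm → contributes +5906.1 cm⁴
  web: d = -0.093234 cm → contributes +1216.9 cm⁴
  top flange: d = 12.207 cm → contributes +5 730 cm⁴
  hole: d = -12.393 cm → contributes −120.68 cm⁴
Total I = 12 732 cm⁴.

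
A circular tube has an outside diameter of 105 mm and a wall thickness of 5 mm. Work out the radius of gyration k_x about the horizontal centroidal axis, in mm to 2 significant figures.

Split into non-overlapping primitives; take the origin at the lower-left of the bounding box.
Outer circle: ⌀105, A = 8 659 mm², y = 52.5 mm, Ī = 5 966 602 mm⁴.
Bore (subtracted): ⌀95, A = 7 088 mm², y = 52.5 mm, Ī = 3 998 198 mm⁴.
By symmetry the centroid is at mid-height, ȳ = 52.5 mm.
All pieces are centred on the horizontal centroidal axis, so I = ΣĪ (holes subtracted) = 1 968 404 mm⁴.
Radius of gyration: k = √(I/A) = √(1 968 404 / 1 571) = 35.4 mm.

k_x ≈ 35 mm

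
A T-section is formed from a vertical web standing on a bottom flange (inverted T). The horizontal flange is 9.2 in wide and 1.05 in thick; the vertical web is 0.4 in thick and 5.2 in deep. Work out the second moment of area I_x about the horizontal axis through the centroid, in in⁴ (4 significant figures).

Split into non-overlapping primitives; take the origin at the lower-left of the bounding box.
Flange: 9.2 × 1.05, A = 9.66 in², y = 0.525 in, Ī = 0.887513 in⁴.
Web: 0.4 × 5.2, A = 2.08 in², y = 3.65 in, Ī = 4.68693 in⁴.
Centroid: ȳ = ΣA·y / ΣA = 1.07866 in.
Transfer each piece to the horizontal axis through the centroid using Ī + A·d² with d = y − 1.07866:
  flange: d = -0.553663 in → contributes +3.84871 in⁴
  web: d = 2.57134 in → contributes +18.4394 in⁴
Total I = 22.2881 in⁴.

I_x ≈ 22.29 in⁴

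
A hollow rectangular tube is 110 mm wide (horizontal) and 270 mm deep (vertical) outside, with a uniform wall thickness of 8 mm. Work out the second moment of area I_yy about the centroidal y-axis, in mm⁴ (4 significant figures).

I_yy ≈ 1.237 × 10⁷ mm⁴

Treat the section as a set of non-overlapping primitives; coordinates are from the bounding-box lower-left.
Outer rectangle: 110 × 270, A = 29 700 mm², x = 55 mm, Ī = 29 947 500 mm⁴.
Inner void (subtracted): 94 × 254, A = 23 876 mm², x = 55 mm, Ī = 17 580 695 mm⁴.
By symmetry the centroid is at mid-width, x̄ = 55 mm.
All pieces are centred on the centroidal y-axis, so I = ΣĪ (holes subtracted) = 12 366 805 mm⁴.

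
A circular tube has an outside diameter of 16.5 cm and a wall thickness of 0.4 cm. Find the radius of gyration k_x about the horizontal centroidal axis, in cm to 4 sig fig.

k_x ≈ 5.694 cm

Split into non-overlapping primitives; take the origin at the lower-left of the bounding box.
Outer circle: ⌀16.5, A = 213.825 cm², y = 8.25 cm, Ī = 3638.36 cm⁴.
Bore (subtracted): ⌀15.7, A = 193.593 cm², y = 8.25 cm, Ī = 2982.42 cm⁴.
By symmetry the centroid is at mid-height, ȳ = 8.25 cm.
All pieces are centred on the horizontal centroidal axis, so I = ΣĪ (holes subtracted) = 655.942 cm⁴.
Radius of gyration: k = √(I/A) = √(655.942 / 20.2319) = 5.69397 cm.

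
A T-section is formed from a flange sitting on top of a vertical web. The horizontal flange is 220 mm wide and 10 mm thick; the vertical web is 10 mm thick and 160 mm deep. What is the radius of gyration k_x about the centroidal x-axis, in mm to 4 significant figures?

k_x ≈ 51.62 mm

Treat the section as a set of non-overlapping primitives; coordinates are from the bounding-box lower-left.
Flange: 220 × 10, A = 2 200 mm², y = 165 mm, Ī = 18333.3 mm⁴.
Web: 10 × 160, A = 1 600 mm², y = 80 mm, Ī = 3 413 333 mm⁴.
Centroid: ȳ = ΣA·y / ΣA = 129.211 mm.
Transfer each piece to the centroidal x-axis using Ī + A·d² with d = y − 129.211:
  flange: d = 35.7895 mm → contributes +2 836 283 mm⁴
  web: d = -49.2105 mm → contributes +7 288 015 mm⁴
Total I = 10 124 298 mm⁴.
Radius of gyration: k = √(I/A) = √(10 124 298 / 3 800) = 51.6168 mm.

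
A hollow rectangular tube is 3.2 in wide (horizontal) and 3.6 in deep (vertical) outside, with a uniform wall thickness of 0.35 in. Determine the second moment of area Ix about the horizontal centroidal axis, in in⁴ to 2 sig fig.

Ix ≈ 7.4 in⁴

Break the section into simple shapes (no overlaps), measuring from the bottom-left corner of the bounding box.
Outer rectangle: 3.2 × 3.6, A = 11.52 in², y = 1.8 in, Ī = 12.44 in⁴.
Inner void (subtracted): 2.5 × 2.9, A = 7.25 in², y = 1.8 in, Ī = 5.081 in⁴.
By symmetry the centroid is at mid-height, ȳ = 1.8 in.
All pieces are centred on the horizontal centroidal axis, so I = ΣĪ (holes subtracted) = 7.361 in⁴.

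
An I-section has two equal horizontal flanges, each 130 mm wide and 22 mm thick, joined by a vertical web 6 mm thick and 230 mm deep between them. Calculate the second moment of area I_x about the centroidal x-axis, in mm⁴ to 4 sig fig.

I_x ≈ 9.712 × 10⁷ mm⁴

Break the section into simple shapes (no overlaps), measuring from the bottom-left corner of the bounding box.
Bottom flange: 130 × 22, A = 2 860 mm², y = 11 mm, Ī = 115 353 mm⁴.
Web: 6 × 230, A = 1 380 mm², y = 137 mm, Ī = 6 083 500 mm⁴.
Top flange: 130 × 22, A = 2 860 mm², y = 263 mm, Ī = 115 353 mm⁴.
By symmetry the centroid is at mid-height, ȳ = 137 mm.
Transfer each piece to the centroidal x-axis using Ī + A·d² with d = y − 137:
  bottom flange: d = -126 mm → contributes +45 520 713 mm⁴
  web: d = 0 mm → contributes +6 083 500 mm⁴
  top flange: d = 126 mm → contributes +45 520 713 mm⁴
Total I = 97 124 927 mm⁴.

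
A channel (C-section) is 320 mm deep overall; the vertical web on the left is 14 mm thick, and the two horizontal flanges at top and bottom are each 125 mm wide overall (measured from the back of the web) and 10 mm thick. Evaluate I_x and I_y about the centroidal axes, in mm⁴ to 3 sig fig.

I_x ≈ 9.16 × 10⁷ mm⁴, I_y ≈ 8.15 × 10⁶ mm⁴

Split into non-overlapping primitives; take the origin at the lower-left of the bounding box.
Web: 14 × 320, A = 4 480 mm², y = 160 mm, Ī = 38 229 333 mm⁴.
Top flange (beyond web): 111 × 10, A = 1 110 mm², y = 315 mm, Ī = 9 250 mm⁴.
Bottom flange (beyond web): 111 × 10, A = 1 110 mm², y = 5 mm, Ī = 9 250 mm⁴.
By symmetry the centroid is at mid-height, ȳ = 160 mm.
Transfer each piece to the centroidal x-axis using Ī + A·d² with d = y − 160:
  web: d = 0 mm → contributes +38 229 333 mm⁴
  top flange (beyond web): d = 155 mm → contributes +26 677 000 mm⁴
  bottom flange (beyond web): d = -155 mm → contributes +26 677 000 mm⁴
Total I = 91 583 333 mm⁴.
For the y-axis: x̄ = 27.709 mm.
Repeating about the centroidal y-axis gives I_y = 8 151 066 mm⁴.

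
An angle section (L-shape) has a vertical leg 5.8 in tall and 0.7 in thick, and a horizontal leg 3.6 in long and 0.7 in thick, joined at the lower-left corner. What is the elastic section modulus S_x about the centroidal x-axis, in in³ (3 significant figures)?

Treat the section as a set of non-overlapping primitives; coordinates are from the bounding-box lower-left.
Vertical leg: 0.7 × 5.8, A = 4.06 in², y = 2.9 in, Ī = 11.382 in⁴.
Horizontal leg (remainder): 2.9 × 0.7, A = 2.03 in², y = 0.35 in, Ī = 0.082892 in⁴.
Centroid: ȳ = ΣA·y / ΣA = 2.05 in.
Transfer each piece to the centroidal x-axis using Ī + A·d² with d = y − 2.05:
  vertical leg: d = 0.85 in → contributes +14.315 in⁴
  horizontal leg (remainder): d = -1.7 in → contributes +5.9496 in⁴
Total I = 20.264 in⁴.
Extreme fibre distance c = 3.75 in; S = I/c = 5.4039 in³.

S_x ≈ 5.40 in³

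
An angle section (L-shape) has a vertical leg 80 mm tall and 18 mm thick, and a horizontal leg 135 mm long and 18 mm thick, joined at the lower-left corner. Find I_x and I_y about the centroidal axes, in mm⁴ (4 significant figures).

Break the section into simple shapes (no overlaps), measuring from the bottom-left corner of the bounding box.
Vertical leg: 18 × 80, A = 1 440 mm², y = 40 mm, Ī = 768 000 mm⁴.
Horizontal leg (remainder): 117 × 18, A = 2 106 mm², y = 9 mm, Ī = 56 862 mm⁴.
Centroid: ȳ = ΣA·y / ΣA = 21.5888 mm.
Transfer each piece to the centroidal x-axis using Ī + A·d² with d = y − 21.5888:
  vertical leg: d = 18.4112 mm → contributes +1 256 118 mm⁴
  horizontal leg (remainder): d = -12.5888 mm → contributes +390 618 mm⁴
Total I = 1 646 737 mm⁴.
For the y-axis: x̄ = 49.0888 mm.
Repeating about the centroidal y-axis gives I_y = 6 337 934 mm⁴.

I_x ≈ 1.647 × 10⁶ mm⁴, I_y ≈ 6.338 × 10⁶ mm⁴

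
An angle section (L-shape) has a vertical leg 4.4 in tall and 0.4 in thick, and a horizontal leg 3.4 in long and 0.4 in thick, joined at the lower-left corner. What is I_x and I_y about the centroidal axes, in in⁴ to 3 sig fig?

I_x ≈ 5.71 in⁴, I_y ≈ 2.99 in⁴

Decompose the section into non-overlapping parts with the origin at the bottom-left of its bounding rectangle.
Vertical leg: 0.4 × 4.4, A = 1.76 in², y = 2.2 in, Ī = 2.8395 in⁴.
Horizontal leg (remainder): 3 × 0.4, A = 1.2 in², y = 0.2 in, Ī = 0.016 in⁴.
Centroid: ȳ = ΣA·y / ΣA = 1.3892 in.
Transfer each piece to the centroidal x-axis using Ī + A·d² with d = y − 1.3892:
  vertical leg: d = 0.81081 in → contributes +3.9965 in⁴
  horizontal leg (remainder): d = -1.1892 in → contributes +1.713 in⁴
Total I = 5.7095 in⁴.
For the y-axis: x̄ = 0.88919 in.
Repeating about the centroidal y-axis gives I_y = 2.9855 in⁴.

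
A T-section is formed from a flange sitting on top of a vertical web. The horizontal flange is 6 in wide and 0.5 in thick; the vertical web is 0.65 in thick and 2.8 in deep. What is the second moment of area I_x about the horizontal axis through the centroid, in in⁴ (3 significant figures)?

I_x ≈ 4.34 in⁴

Treat the section as a set of non-overlapping primitives; coordinates are from the bounding-box lower-left.
Flange: 6 × 0.5, A = 3 in², y = 3.05 in, Ī = 0.0625 in⁴.
Web: 0.65 × 2.8, A = 1.82 in², y = 1.4 in, Ī = 1.1891 in⁴.
Centroid: ȳ = ΣA·y / ΣA = 2.427 in.
Transfer each piece to the horizontal axis through the centroid using Ī + A·d² with d = y − 2.427:
  flange: d = 0.62303 in → contributes +1.227 in⁴
  web: d = -1.027 in → contributes +3.1086 in⁴
Total I = 4.3356 in⁴.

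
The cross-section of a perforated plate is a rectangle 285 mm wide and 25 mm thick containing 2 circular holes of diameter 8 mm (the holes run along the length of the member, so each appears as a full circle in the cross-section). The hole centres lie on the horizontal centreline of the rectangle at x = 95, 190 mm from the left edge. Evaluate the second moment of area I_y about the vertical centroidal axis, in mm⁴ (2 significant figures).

Split into non-overlapping primitives; take the origin at the lower-left of the bounding box.
Plate: 285 × 25, A = 7 125 mm², x = 142.5 mm, Ī = 48 227 344 mm⁴.
Hole 1 (subtracted): ⌀8, A = 50.27 mm², x = 95 mm, Ī = 201.1 mm⁴.
Hole 2 (subtracted): ⌀8, A = 50.27 mm², x = 190 mm, Ī = 201.1 mm⁴.
By symmetry the centroid is at mid-width, x̄ = 142.5 mm.
Transfer each piece to the vertical centroidal axis using Ī + A·d² with d = x − 142.5:
  plate: d = 0 mm → contributes +48 227 344 mm⁴
  hole 1: d = -47.5 mm → contributes −113 613 mm⁴
  hole 2: d = 47.5 mm → contributes −113 613 mm⁴
Total I = 48 000 119 mm⁴.

I_y ≈ 4.8 × 10⁷ mm⁴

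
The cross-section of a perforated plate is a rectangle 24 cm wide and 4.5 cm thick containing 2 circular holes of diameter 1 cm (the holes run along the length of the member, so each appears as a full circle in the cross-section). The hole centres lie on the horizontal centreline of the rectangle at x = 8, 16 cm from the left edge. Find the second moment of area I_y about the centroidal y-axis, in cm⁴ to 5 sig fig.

I_y ≈ 5158.8 cm⁴

Decompose the section into non-overlapping parts with the origin at the bottom-left of its bounding rectangle.
Plate: 24 × 4.5, A = 108 cm², x = 12 cm, Ī = 5 184 cm⁴.
Hole 1 (subtracted): ⌀1, A = 0.7853982 cm², x = 8 cm, Ī = 0.04908739 cm⁴.
Hole 2 (subtracted): ⌀1, A = 0.7853982 cm², x = 16 cm, Ī = 0.04908739 cm⁴.
By symmetry the centroid is at mid-width, x̄ = 12 cm.
Transfer each piece to the centroidal y-axis using Ī + A·d² with d = x − 12:
  plate: d = 0 cm → contributes +5 184 cm⁴
  hole 1: d = -4 cm → contributes −12.61546 cm⁴
  hole 2: d = 4 cm → contributes −12.61546 cm⁴
Total I = 5158.769 cm⁴.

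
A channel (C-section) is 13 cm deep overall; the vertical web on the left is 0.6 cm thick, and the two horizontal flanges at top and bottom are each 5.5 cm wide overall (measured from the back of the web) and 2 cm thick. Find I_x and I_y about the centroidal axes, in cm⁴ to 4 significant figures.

I_x ≈ 709.3 cm⁴, I_y ≈ 81.65 cm⁴

Break the section into simple shapes (no overlaps), measuring from the bottom-left corner of the bounding box.
Web: 0.6 × 13, A = 7.8 cm², y = 6.5 cm, Ī = 109.85 cm⁴.
Top flange (beyond web): 4.9 × 2, A = 9.8 cm², y = 12 cm, Ī = 3.26667 cm⁴.
Bottom flange (beyond web): 4.9 × 2, A = 9.8 cm², y = 1 cm, Ī = 3.26667 cm⁴.
By symmetry the centroid is at mid-height, ȳ = 6.5 cm.
Transfer each piece to the centroidal x-axis using Ī + A·d² with d = y − 6.5:
  web: d = 0 cm → contributes +109.85 cm⁴
  top flange (beyond web): d = 5.5 cm → contributes +299.717 cm⁴
  bottom flange (beyond web): d = -5.5 cm → contributes +299.717 cm⁴
Total I = 709.283 cm⁴.
For the y-axis: x̄ = 2.26715 cm.
Repeating about the centroidal y-axis gives I_y = 81.6458 cm⁴.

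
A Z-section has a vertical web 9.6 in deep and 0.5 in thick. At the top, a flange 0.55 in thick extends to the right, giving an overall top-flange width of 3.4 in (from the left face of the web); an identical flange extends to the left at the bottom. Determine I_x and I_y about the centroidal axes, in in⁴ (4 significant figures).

Split into non-overlapping primitives; take the origin at the lower-left of the bounding box.
Web: 0.5 × 9.6, A = 4.8 in², y = 4.8 in, Ī = 36.864 in⁴.
Top flange (beyond web): 2.9 × 0.55, A = 1.595 in², y = 9.325 in, Ī = 0.0402073 in⁴.
Bottom flange (beyond web): 2.9 × 0.55, A = 1.595 in², y = 0.275 in, Ī = 0.0402073 in⁴.
Centroid: ȳ = ΣA·y / ΣA = 4.8 in.
Transfer each piece to the centroidal x-axis using Ī + A·d² with d = y − 4.8:
  web: d = 0 in → contributes +36.864 in⁴
  top flange (beyond web): d = 4.525 in → contributes +32.6988 in⁴
  bottom flange (beyond web): d = -4.525 in → contributes +32.6988 in⁴
Total I = 102.262 in⁴.
For the y-axis: x̄ = 3.15 in.
Repeating about the centroidal y-axis gives I_y = 11.5548 in⁴.

I_x ≈ 102.3 in⁴, I_y ≈ 11.55 in⁴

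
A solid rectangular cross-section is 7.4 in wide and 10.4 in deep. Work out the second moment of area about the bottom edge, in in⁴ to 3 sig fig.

I_base ≈ 2770 in⁴

The section: 7.4 × 10.4, A = 76.96 in², y = 5.2 in, Ī = 693.67 in⁴.
Transfer it to the base of the section using Ī + A·d² with d = y − 0:
  the section: d = 5.2 in → contributes +2774.7 in⁴
Total I = 2774.7 in⁴.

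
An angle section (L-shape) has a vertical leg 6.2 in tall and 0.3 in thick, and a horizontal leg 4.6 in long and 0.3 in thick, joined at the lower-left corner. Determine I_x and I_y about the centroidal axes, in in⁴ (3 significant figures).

I_x ≈ 12.6 in⁴, I_y ≈ 6.03 in⁴

Decompose the section into non-overlapping parts with the origin at the bottom-left of its bounding rectangle.
Vertical leg: 0.3 × 6.2, A = 1.86 in², y = 3.1 in, Ī = 5.9582 in⁴.
Horizontal leg (remainder): 4.3 × 0.3, A = 1.29 in², y = 0.15 in, Ī = 0.009675 in⁴.
Centroid: ȳ = ΣA·y / ΣA = 1.8919 in.
Transfer each piece to the centroidal x-axis using Ī + A·d² with d = y − 1.8919:
  vertical leg: d = 1.2081 in → contributes +8.6729 in⁴
  horizontal leg (remainder): d = -1.7419 in → contributes +3.9238 in⁴
Total I = 12.597 in⁴.
For the y-axis: x̄ = 1.0919 in.
Repeating about the centroidal y-axis gives I_y = 6.0311 in⁴.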